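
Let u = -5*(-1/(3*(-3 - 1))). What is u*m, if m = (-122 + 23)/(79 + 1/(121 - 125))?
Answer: 11/21 ≈ 0.52381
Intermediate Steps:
m = -44/35 (m = -99/(79 + 1/(-4)) = -99/(79 - ¼) = -99/315/4 = -99*4/315 = -44/35 ≈ -1.2571)
u = -5/12 (u = -5/((-3*(-4))) = -5/12 ≈ -0.41667)
u*m = -5/12*(-44/35) = 11/21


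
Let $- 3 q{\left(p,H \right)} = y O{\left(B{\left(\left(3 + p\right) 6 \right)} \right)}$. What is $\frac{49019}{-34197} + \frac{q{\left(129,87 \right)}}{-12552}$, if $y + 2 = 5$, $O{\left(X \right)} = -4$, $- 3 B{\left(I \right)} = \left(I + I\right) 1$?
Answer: $- \frac{17095091}{11923354} \approx -1.4337$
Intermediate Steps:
$B{\left(I \right)} = - \frac{2 I}{3}$ ($B{\left(I \right)} = - \frac{\left(I + I\right) 1}{3} = - \frac{2 I 1}{3} = - \frac{2 I}{3}$)
$y = 3$ ($y = -2 + 5 = 3$)
$q{\left(p,H \right)} = 4$ ($q{\left(p,H \right)} = - \frac{3 \left(-4\right)}{3} = \left(- \frac{1}{3}\right) \left(-12\right) = 4$)
$\frac{49019}{-34197} + \frac{q{\left(129,87 \right)}}{-12552} = \frac{49019}{-34197} + \frac{4}{-12552} = 49019 \left(- \frac{1}{34197}\right) + 4 \left(- \frac{1}{12552}\right) = - \frac{49019}{34197} - \frac{1}{3138} = - \frac{17095091}{11923354}$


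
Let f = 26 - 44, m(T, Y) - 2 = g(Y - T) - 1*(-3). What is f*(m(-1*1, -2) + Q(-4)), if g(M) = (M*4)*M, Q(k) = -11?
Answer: 36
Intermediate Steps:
g(M) = 4*M² (g(M) = (4*M)*M = 4*M²)
m(T, Y) = 5 + 4*(Y - T)² (m(T, Y) = 2 + (4*(Y - T)² - 1*(-3)) = 2 + (4*(Y - T)² + 3) = 2 + (3 + 4*(Y - T)²) = 5 + 4*(Y - T)²)
f = -18
f*(m(-1*1, -2) + Q(-4)) = -18*((5 + 4*(-1*1 - 1*(-2))²) - 11) = -18*((5 + 4*(-1 + 2)²) - 11) = -18*((5 + 4*1²) - 11) = -18*((5 + 4*1) - 11) = -18*((5 + 4) - 11) = -18*(9 - 11) = -18*(-2) = 36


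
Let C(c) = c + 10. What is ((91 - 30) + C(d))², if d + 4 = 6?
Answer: 5329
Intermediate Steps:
d = 2 (d = -4 + 6 = 2)
C(c) = 10 + c
((91 - 30) + C(d))² = ((91 - 30) + (10 + 2))² = (61 + 12)² = 73² = 5329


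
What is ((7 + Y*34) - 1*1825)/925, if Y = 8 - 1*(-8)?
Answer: -1274/925 ≈ -1.3773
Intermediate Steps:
Y = 16 (Y = 8 + 8 = 16)
((7 + Y*34) - 1*1825)/925 = ((7 + 16*34) - 1*1825)/925 = ((7 + 544) - 1825)*(1/925) = (551 - 1825)*(1/925) = -1274*1/925 = -1274/925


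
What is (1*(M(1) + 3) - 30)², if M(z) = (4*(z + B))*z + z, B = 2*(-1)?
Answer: 900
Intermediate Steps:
B = -2
M(z) = z + z*(-8 + 4*z) (M(z) = (4*(z - 2))*z + z = (4*(-2 + z))*z + z = (-8 + 4*z)*z + z = z*(-8 + 4*z) + z = z + z*(-8 + 4*z))
(1*(M(1) + 3) - 30)² = (1*(1*(-7 + 4*1) + 3) - 30)² = (1*(1*(-7 + 4) + 3) - 30)² = (1*(1*(-3) + 3) - 30)² = (1*(-3 + 3) - 30)² = (1*0 - 30)² = (0 - 30)² = (-30)² = 900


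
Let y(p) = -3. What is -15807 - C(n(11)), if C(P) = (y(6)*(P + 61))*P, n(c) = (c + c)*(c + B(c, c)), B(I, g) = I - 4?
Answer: 527109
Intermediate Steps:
B(I, g) = -4 + I
n(c) = 2*c*(-4 + 2*c) (n(c) = (c + c)*(c + (-4 + c)) = (2*c)*(-4 + 2*c) = 2*c*(-4 + 2*c))
C(P) = P*(-183 - 3*P) (C(P) = (-3*(P + 61))*P = (-3*(61 + P))*P = (-183 - 3*P)*P = P*(-183 - 3*P))
-15807 - C(n(11)) = -15807 - (-3)*4*11*(-2 + 11)*(61 + 4*11*(-2 + 11)) = -15807 - (-3)*4*11*9*(61 + 4*11*9) = -15807 - (-3)*396*(61 + 396) = -15807 - (-3)*396*457 = -15807 - 1*(-542916) = -15807 + 542916 = 527109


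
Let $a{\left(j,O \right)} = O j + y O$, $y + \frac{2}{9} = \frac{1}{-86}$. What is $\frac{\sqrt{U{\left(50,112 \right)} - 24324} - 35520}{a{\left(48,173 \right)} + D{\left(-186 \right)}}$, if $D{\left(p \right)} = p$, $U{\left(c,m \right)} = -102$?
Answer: $- \frac{27492480}{6252019} + \frac{2322 i \sqrt{2714}}{6252019} \approx -4.3974 + 0.019348 i$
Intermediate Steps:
$y = - \frac{181}{774}$ ($y = - \frac{2}{9} + \frac{1}{-86} = - \frac{2}{9} - \frac{1}{86} = - \frac{181}{774} \approx -0.23385$)
$a{\left(j,O \right)} = - \frac{181 O}{774} + O j$ ($a{\left(j,O \right)} = O j - \frac{181 O}{774} = - \frac{181 O}{774} + O j$)
$\frac{\sqrt{U{\left(50,112 \right)} - 24324} - 35520}{a{\left(48,173 \right)} + D{\left(-186 \right)}} = \frac{\sqrt{-102 - 24324} - 35520}{\frac{1}{774} \cdot 173 \left(-181 + 774 \cdot 48\right) - 186} = \frac{\sqrt{-24426} - 35520}{\frac{1}{774} \cdot 173 \left(-181 + 37152\right) - 186} = \frac{3 i \sqrt{2714} - 35520}{\frac{1}{774} \cdot 173 \cdot 36971 - 186} = \frac{-35520 + 3 i \sqrt{2714}}{\frac{6395983}{774} - 186} = \frac{-35520 + 3 i \sqrt{2714}}{\frac{6252019}{774}} = \left(-35520 + 3 i \sqrt{2714}\right) \frac{774}{6252019} = - \frac{27492480}{6252019} + \frac{2322 i \sqrt{2714}}{6252019}$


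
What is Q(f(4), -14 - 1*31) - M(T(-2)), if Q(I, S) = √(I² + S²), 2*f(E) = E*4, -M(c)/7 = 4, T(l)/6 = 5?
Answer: 28 + √2089 ≈ 73.706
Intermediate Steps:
T(l) = 30 (T(l) = 6*5 = 30)
M(c) = -28 (M(c) = -7*4 = -28)
f(E) = 2*E (f(E) = (E*4)/2 = (4*E)/2 = 2*E)
Q(f(4), -14 - 1*31) - M(T(-2)) = √((2*4)² + (-14 - 1*31)²) - 1*(-28) = √(8² + (-14 - 31)²) + 28 = √(64 + (-45)²) + 28 = √(64 + 2025) + 28 = √2089 + 28 = 28 + √2089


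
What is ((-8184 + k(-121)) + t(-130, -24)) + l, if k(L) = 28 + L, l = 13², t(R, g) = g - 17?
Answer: -8149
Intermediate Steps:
t(R, g) = -17 + g
l = 169
((-8184 + k(-121)) + t(-130, -24)) + l = ((-8184 + (28 - 121)) + (-17 - 24)) + 169 = ((-8184 - 93) - 41) + 169 = (-8277 - 41) + 169 = -8318 + 169 = -8149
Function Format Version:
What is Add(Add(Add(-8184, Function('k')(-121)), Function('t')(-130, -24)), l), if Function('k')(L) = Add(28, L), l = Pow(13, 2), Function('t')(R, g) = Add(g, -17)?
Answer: -8149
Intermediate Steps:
Function('t')(R, g) = Add(-17, g)
l = 169
Add(Add(Add(-8184, Function('k')(-121)), Function('t')(-130, -24)), l) = Add(Add(Add(-8184, Add(28, -121)), Add(-17, -24)), 169) = Add(Add(Add(-8184, -93), -41), 169) = Add(Add(-8277, -41), 169) = Add(-8318, 169) = -8149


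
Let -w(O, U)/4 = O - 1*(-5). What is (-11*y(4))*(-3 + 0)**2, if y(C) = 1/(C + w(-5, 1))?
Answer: -99/4 ≈ -24.750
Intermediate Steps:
w(O, U) = -20 - 4*O (w(O, U) = -4*(O - 1*(-5)) = -4*(O + 5) = -4*(5 + O) = -20 - 4*O)
y(C) = 1/C (y(C) = 1/(C + (-20 - 4*(-5))) = 1/(C + (-20 + 20)) = 1/(C + 0) = 1/C)
(-11*y(4))*(-3 + 0)**2 = (-11/4)*(-3 + 0)**2 = -11*1/4*(-3)**2 = -11/4*9 = -99/4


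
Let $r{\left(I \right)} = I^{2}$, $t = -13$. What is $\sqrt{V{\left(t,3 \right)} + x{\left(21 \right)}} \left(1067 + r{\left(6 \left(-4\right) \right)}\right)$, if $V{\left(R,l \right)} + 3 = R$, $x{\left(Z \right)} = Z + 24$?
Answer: $1643 \sqrt{29} \approx 8847.8$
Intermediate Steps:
$x{\left(Z \right)} = 24 + Z$
$V{\left(R,l \right)} = -3 + R$
$\sqrt{V{\left(t,3 \right)} + x{\left(21 \right)}} \left(1067 + r{\left(6 \left(-4\right) \right)}\right) = \sqrt{\left(-3 - 13\right) + \left(24 + 21\right)} \left(1067 + \left(6 \left(-4\right)\right)^{2}\right) = \sqrt{-16 + 45} \left(1067 + \left(-24\right)^{2}\right) = \sqrt{29} \left(1067 + 576\right) = \sqrt{29} \cdot 1643 = 1643 \sqrt{29}$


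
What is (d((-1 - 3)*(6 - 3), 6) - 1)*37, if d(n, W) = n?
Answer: -481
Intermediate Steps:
(d((-1 - 3)*(6 - 3), 6) - 1)*37 = ((-1 - 3)*(6 - 3) - 1)*37 = (-4*3 - 1)*37 = (-12 - 1)*37 = -13*37 = -481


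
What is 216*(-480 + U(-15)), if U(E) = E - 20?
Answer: -111240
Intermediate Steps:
U(E) = -20 + E
216*(-480 + U(-15)) = 216*(-480 + (-20 - 15)) = 216*(-480 - 35) = 216*(-515) = -111240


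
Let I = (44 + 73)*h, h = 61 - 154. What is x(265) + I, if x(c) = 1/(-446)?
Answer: -4852927/446 ≈ -10881.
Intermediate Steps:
h = -93
x(c) = -1/446
I = -10881 (I = (44 + 73)*(-93) = 117*(-93) = -10881)
x(265) + I = -1/446 - 10881 = -4852927/446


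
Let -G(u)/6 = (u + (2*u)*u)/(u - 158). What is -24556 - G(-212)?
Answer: -4811888/185 ≈ -26010.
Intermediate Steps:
G(u) = -6*(u + 2*u²)/(-158 + u) (G(u) = -6*(u + (2*u)*u)/(u - 158) = -6*(u + 2*u²)/(-158 + u))
-24556 - G(-212) = -24556 - (-6)*(-212)*(1 + 2*(-212))/(-158 - 212) = -24556 - (-6)*(-212)*(1 - 424)/(-370) = -24556 - (-6)*(-212)*(-1)*(-423)/370 = -24556 - 1*269028/185 = -24556 - 269028/185 = -4811888/185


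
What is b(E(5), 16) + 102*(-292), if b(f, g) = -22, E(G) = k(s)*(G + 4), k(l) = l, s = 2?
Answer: -29806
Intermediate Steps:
E(G) = 8 + 2*G (E(G) = 2*(G + 4) = 2*(4 + G) = 8 + 2*G)
b(E(5), 16) + 102*(-292) = -22 + 102*(-292) = -22 - 29784 = -29806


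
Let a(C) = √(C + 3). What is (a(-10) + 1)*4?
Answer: 4 + 4*I*√7 ≈ 4.0 + 10.583*I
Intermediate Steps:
a(C) = √(3 + C)
(a(-10) + 1)*4 = (√(3 - 10) + 1)*4 = (√(-7) + 1)*4 = (I*√7 + 1)*4 = (1 + I*√7)*4 = 4 + 4*I*√7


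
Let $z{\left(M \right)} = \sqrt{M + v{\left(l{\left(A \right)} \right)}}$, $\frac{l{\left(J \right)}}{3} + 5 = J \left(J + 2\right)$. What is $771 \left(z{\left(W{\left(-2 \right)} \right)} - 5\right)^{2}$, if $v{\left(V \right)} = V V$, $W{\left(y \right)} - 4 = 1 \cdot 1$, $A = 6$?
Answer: $12853341 - 7710 \sqrt{16646} \approx 1.1859 \cdot 10^{7}$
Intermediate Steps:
$l{\left(J \right)} = -15 + 3 J \left(2 + J\right)$ ($l{\left(J \right)} = -15 + 3 J \left(J + 2\right) = -15 + 3 J \left(2 + J\right)$)
$W{\left(y \right)} = 5$ ($W{\left(y \right)} = 4 + 1 \cdot 1 = 4 + 1 = 5$)
$v{\left(V \right)} = V^{2}$
$z{\left(M \right)} = \sqrt{16641 + M}$ ($z{\left(M \right)} = \sqrt{M + \left(-15 + 3 \cdot 6^{2} + 6 \cdot 6\right)^{2}} = \sqrt{M + \left(-15 + 3 \cdot 36 + 36\right)^{2}} = \sqrt{M + \left(-15 + 108 + 36\right)^{2}} = \sqrt{M + 129^{2}} = \sqrt{M + 16641} = \sqrt{16641 + M}$)
$771 \left(z{\left(W{\left(-2 \right)} \right)} - 5\right)^{2} = 771 \left(\sqrt{16641 + 5} - 5\right)^{2} = 771 \left(\sqrt{16646} - 5\right)^{2} = 771 \left(-5 + \sqrt{16646}\right)^{2}$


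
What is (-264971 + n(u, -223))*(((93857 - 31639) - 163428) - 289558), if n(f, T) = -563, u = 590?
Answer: 103762190112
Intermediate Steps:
(-264971 + n(u, -223))*(((93857 - 31639) - 163428) - 289558) = (-264971 - 563)*(((93857 - 31639) - 163428) - 289558) = -265534*((62218 - 163428) - 289558) = -265534*(-101210 - 289558) = -265534*(-390768) = 103762190112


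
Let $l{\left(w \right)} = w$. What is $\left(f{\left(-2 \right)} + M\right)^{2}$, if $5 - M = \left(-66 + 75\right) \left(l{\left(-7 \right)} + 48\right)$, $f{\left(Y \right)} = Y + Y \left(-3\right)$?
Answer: $129600$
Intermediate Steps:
$f{\left(Y \right)} = - 2 Y$ ($f{\left(Y \right)} = Y - 3 Y = - 2 Y$)
$M = -364$ ($M = 5 - \left(-66 + 75\right) \left(-7 + 48\right) = 5 - 9 \cdot 41 = 5 - 369 = -364$)
$\left(f{\left(-2 \right)} + M\right)^{2} = \left(\left(-2\right) \left(-2\right) - 364\right)^{2} = \left(4 - 364\right)^{2} = \left(-360\right)^{2} = 129600$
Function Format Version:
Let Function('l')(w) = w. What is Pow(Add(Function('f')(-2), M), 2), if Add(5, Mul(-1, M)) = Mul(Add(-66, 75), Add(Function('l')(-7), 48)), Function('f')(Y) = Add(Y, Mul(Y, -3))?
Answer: 129600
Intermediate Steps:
Function('f')(Y) = Mul(-2, Y) (Function('f')(Y) = Add(Y, Mul(-3, Y)) = Mul(-2, Y))
M = -364 (M = Add(5, Mul(-1, Mul(Add(-66, 75), Add(-7, 48)))) = Add(5, Mul(-1, Mul(9, 41))) = Add(5, Mul(-1, 369)) = Add(5, -369) = -364)
Pow(Add(Function('f')(-2), M), 2) = Pow(Add(Mul(-2, -2), -364), 2) = Pow(Add(4, -364), 2) = Pow(-360, 2) = 129600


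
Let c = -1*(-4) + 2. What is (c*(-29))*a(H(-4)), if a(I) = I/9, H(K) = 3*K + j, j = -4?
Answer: 928/3 ≈ 309.33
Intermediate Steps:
c = 6 (c = 4 + 2 = 6)
H(K) = -4 + 3*K (H(K) = 3*K - 4 = -4 + 3*K)
a(I) = I/9 (a(I) = I*(⅑) = I/9)
(c*(-29))*a(H(-4)) = (6*(-29))*((-4 + 3*(-4))/9) = -58*(-4 - 12)/3 = -58*(-16)/3 = -174*(-16/9) = 928/3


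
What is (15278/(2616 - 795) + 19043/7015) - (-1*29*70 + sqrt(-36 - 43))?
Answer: 26073711923/12774315 - I*sqrt(79) ≈ 2041.1 - 8.8882*I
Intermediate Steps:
(15278/(2616 - 795) + 19043/7015) - (-1*29*70 + sqrt(-36 - 43)) = (15278/1821 + 19043*(1/7015)) - (-29*70 + sqrt(-79)) = (15278*(1/1821) + 19043/7015) - (-2030 + I*sqrt(79)) = (15278/1821 + 19043/7015) + (2030 - I*sqrt(79)) = 141852473/12774315 + (2030 - I*sqrt(79)) = 26073711923/12774315 - I*sqrt(79)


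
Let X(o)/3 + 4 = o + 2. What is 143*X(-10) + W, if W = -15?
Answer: -5163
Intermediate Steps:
X(o) = -6 + 3*o (X(o) = -12 + 3*(o + 2) = -12 + 3*(2 + o) = -12 + (6 + 3*o) = -6 + 3*o)
143*X(-10) + W = 143*(-6 + 3*(-10)) - 15 = 143*(-6 - 30) - 15 = 143*(-36) - 15 = -5148 - 15 = -5163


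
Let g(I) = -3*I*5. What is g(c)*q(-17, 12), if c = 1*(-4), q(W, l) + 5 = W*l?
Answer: -12540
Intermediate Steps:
q(W, l) = -5 + W*l
c = -4
g(I) = -15*I
g(c)*q(-17, 12) = (-15*(-4))*(-5 - 17*12) = 60*(-5 - 204) = 60*(-209) = -12540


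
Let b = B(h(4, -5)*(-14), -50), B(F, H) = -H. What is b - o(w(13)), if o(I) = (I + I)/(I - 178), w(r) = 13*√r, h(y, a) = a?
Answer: 1478744/29487 + 4628*√13/29487 ≈ 50.715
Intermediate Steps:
B(F, H) = -H
b = 50 (b = -1*(-50) = 50)
o(I) = 2*I/(-178 + I) (o(I) = (2*I)/(-178 + I) = 2*I/(-178 + I))
b - o(w(13)) = 50 - 2*13*√13/(-178 + 13*√13) = 50 - 26*√13/(-178 + 13*√13)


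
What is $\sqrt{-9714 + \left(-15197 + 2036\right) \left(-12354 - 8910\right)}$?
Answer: $137 \sqrt{14910} \approx 16729.0$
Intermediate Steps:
$\sqrt{-9714 + \left(-15197 + 2036\right) \left(-12354 - 8910\right)} = \sqrt{-9714 - -279855504} = \sqrt{-9714 + 279855504} = \sqrt{279845790} = 137 \sqrt{14910}$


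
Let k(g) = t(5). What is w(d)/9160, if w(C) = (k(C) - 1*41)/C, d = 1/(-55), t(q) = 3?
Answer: 209/916 ≈ 0.22817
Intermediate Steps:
k(g) = 3
d = -1/55 ≈ -0.018182
w(C) = -38/C (w(C) = (3 - 1*41)/C = (3 - 41)/C = -38/C)
w(d)/9160 = -38/(-1/55)/9160 = -38*(-55)*(1/9160) = 2090*(1/9160) = 209/916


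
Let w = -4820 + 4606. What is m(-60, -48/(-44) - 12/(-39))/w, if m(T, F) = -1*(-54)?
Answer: -27/107 ≈ -0.25234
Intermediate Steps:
m(T, F) = 54
w = -214
m(-60, -48/(-44) - 12/(-39))/w = 54/(-214) = 54*(-1/214) = -27/107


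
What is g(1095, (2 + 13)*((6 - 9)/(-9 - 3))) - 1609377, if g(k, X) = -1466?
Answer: -1610843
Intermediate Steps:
g(1095, (2 + 13)*((6 - 9)/(-9 - 3))) - 1609377 = -1466 - 1609377 = -1610843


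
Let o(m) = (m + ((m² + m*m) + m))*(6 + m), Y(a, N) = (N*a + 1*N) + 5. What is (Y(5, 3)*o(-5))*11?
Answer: 10120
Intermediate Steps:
Y(a, N) = 5 + N + N*a (Y(a, N) = (N*a + N) + 5 = (N + N*a) + 5 = 5 + N + N*a)
o(m) = (6 + m)*(2*m + 2*m²) (o(m) = (m + ((m² + m²) + m))*(6 + m) = (m + (2*m² + m))*(6 + m) = (m + (m + 2*m²))*(6 + m) = (2*m + 2*m²)*(6 + m) = (6 + m)*(2*m + 2*m²))
(Y(5, 3)*o(-5))*11 = ((5 + 3 + 3*5)*(2*(-5)*(6 + (-5)² + 7*(-5))))*11 = ((5 + 3 + 15)*(2*(-5)*(6 + 25 - 35)))*11 = (23*(2*(-5)*(-4)))*11 = (23*40)*11 = 920*11 = 10120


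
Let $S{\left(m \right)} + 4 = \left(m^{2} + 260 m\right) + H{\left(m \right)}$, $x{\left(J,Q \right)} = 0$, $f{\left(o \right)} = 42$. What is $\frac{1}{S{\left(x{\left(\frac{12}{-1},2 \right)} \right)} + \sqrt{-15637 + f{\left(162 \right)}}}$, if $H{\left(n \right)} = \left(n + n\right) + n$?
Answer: $- \frac{4}{15611} - \frac{i \sqrt{15595}}{15611} \approx -0.00025623 - 0.0079995 i$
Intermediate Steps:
$H{\left(n \right)} = 3 n$ ($H{\left(n \right)} = 2 n + n = 3 n$)
$S{\left(m \right)} = -4 + m^{2} + 263 m$ ($S{\left(m \right)} = -4 + \left(\left(m^{2} + 260 m\right) + 3 m\right) = -4 + \left(m^{2} + 263 m\right) = -4 + m^{2} + 263 m$)
$\frac{1}{S{\left(x{\left(\frac{12}{-1},2 \right)} \right)} + \sqrt{-15637 + f{\left(162 \right)}}} = \frac{1}{\left(-4 + 0^{2} + 263 \cdot 0\right) + \sqrt{-15637 + 42}} = \frac{1}{\left(-4 + 0 + 0\right) + \sqrt{-15595}} = \frac{1}{-4 + i \sqrt{15595}}$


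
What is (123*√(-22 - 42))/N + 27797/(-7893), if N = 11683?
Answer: -27797/7893 + 984*I/11683 ≈ -3.5217 + 0.084225*I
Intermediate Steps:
(123*√(-22 - 42))/N + 27797/(-7893) = (123*√(-22 - 42))/11683 + 27797/(-7893) = (123*√(-64))*(1/11683) + 27797*(-1/7893) = (123*(8*I))*(1/11683) - 27797/7893 = (984*I)*(1/11683) - 27797/7893 = 984*I/11683 - 27797/7893 = -27797/7893 + 984*I/11683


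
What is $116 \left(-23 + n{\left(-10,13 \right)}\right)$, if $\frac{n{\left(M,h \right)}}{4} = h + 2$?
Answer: $4292$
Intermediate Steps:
$n{\left(M,h \right)} = 8 + 4 h$ ($n{\left(M,h \right)} = 4 \left(h + 2\right) = 4 \left(2 + h\right) = 8 + 4 h$)
$116 \left(-23 + n{\left(-10,13 \right)}\right) = 116 \left(-23 + \left(8 + 4 \cdot 13\right)\right) = 116 \left(-23 + \left(8 + 52\right)\right) = 116 \left(-23 + 60\right) = 116 \cdot 37 = 4292$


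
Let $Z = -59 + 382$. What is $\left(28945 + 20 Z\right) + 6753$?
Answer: $42158$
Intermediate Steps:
$Z = 323$
$\left(28945 + 20 Z\right) + 6753 = \left(28945 + 20 \cdot 323\right) + 6753 = \left(28945 + 6460\right) + 6753 = 35405 + 6753 = 42158$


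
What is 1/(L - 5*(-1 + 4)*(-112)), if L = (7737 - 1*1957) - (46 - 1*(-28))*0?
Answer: 1/7460 ≈ 0.00013405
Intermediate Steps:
L = 5780 (L = (7737 - 1957) - (46 + 28)*0 = 5780 - 74*0 = 5780 - 1*0 = 5780 + 0 = 5780)
1/(L - 5*(-1 + 4)*(-112)) = 1/(5780 - 5*(-1 + 4)*(-112)) = 1/(5780 - 5*3*(-112)) = 1/(5780 - 15*(-112)) = 1/(5780 + 1680) = 1/7460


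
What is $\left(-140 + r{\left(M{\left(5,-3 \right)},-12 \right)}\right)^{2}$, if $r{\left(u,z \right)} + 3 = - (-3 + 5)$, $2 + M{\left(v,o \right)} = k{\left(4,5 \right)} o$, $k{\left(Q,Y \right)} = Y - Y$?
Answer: $21025$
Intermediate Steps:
$k{\left(Q,Y \right)} = 0$
$M{\left(v,o \right)} = -2$ ($M{\left(v,o \right)} = -2 + 0 o = -2 + 0 = -2$)
$r{\left(u,z \right)} = -5$ ($r{\left(u,z \right)} = -3 - \left(-3 + 5\right) = -3 - 2 = -5$)
$\left(-140 + r{\left(M{\left(5,-3 \right)},-12 \right)}\right)^{2} = \left(-140 - 5\right)^{2} = \left(-145\right)^{2} = 21025$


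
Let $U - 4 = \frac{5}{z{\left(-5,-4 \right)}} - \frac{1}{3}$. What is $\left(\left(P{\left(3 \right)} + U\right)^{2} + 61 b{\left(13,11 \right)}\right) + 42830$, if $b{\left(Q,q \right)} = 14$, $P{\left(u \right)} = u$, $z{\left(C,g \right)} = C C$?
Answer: $\frac{9839509}{225} \approx 43731.0$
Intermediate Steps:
$z{\left(C,g \right)} = C^{2}$
$U = \frac{58}{15}$ ($U = 4 + \left(\frac{5}{\left(-5\right)^{2}} - \frac{1}{3}\right) = 4 + \left(\frac{5}{25} - \frac{1}{3}\right) = 4 + \left(5 \cdot \frac{1}{25} - \frac{1}{3}\right) = 4 + \left(\frac{1}{5} - \frac{1}{3}\right) = 4 - \frac{2}{15} = \frac{58}{15} \approx 3.8667$)
$\left(\left(P{\left(3 \right)} + U\right)^{2} + 61 b{\left(13,11 \right)}\right) + 42830 = \left(\left(3 + \frac{58}{15}\right)^{2} + 61 \cdot 14\right) + 42830 = \left(\left(\frac{103}{15}\right)^{2} + 854\right) + 42830 = \left(\frac{10609}{225} + 854\right) + 42830 = \frac{202759}{225} + 42830 = \frac{9839509}{225}$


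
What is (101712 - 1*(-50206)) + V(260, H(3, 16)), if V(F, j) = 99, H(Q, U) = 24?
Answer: 152017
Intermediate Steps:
(101712 - 1*(-50206)) + V(260, H(3, 16)) = (101712 - 1*(-50206)) + 99 = (101712 + 50206) + 99 = 151918 + 99 = 152017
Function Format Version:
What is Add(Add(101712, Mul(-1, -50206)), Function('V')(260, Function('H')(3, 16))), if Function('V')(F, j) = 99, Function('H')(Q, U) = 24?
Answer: 152017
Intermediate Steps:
Add(Add(101712, Mul(-1, -50206)), Function('V')(260, Function('H')(3, 16))) = Add(Add(101712, Mul(-1, -50206)), 99) = Add(Add(101712, 50206), 99) = Add(151918, 99) = 152017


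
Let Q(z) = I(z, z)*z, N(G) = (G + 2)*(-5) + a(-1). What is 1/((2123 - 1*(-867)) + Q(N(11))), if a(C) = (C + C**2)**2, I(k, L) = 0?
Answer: 1/2990 ≈ 0.00033445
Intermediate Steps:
N(G) = -10 - 5*G (N(G) = (G + 2)*(-5) + (-1)**2*(1 - 1)**2 = (2 + G)*(-5) + 1*0**2 = (-10 - 5*G) + 1*0 = (-10 - 5*G) + 0 = -10 - 5*G)
Q(z) = 0 (Q(z) = 0*z = 0)
1/((2123 - 1*(-867)) + Q(N(11))) = 1/((2123 - 1*(-867)) + 0) = 1/((2123 + 867) + 0) = 1/(2990 + 0) = 1/2990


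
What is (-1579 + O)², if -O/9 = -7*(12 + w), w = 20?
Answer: 190969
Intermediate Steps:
O = 2016 (O = -(-63)*(12 + 20) = -(-63)*32 = -9*(-224) = 2016)
(-1579 + O)² = (-1579 + 2016)² = 437² = 190969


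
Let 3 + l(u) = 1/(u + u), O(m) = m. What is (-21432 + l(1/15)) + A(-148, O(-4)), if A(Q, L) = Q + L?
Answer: -43159/2 ≈ -21580.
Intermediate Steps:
l(u) = -3 + 1/(2*u) (l(u) = -3 + 1/(u + u) = -3 + 1/(2*u))
A(Q, L) = L + Q
(-21432 + l(1/15)) + A(-148, O(-4)) = (-21432 + (-3 + 1/(2*(1/15)))) + (-4 - 148) = (-21432 + (-3 + 1/(2*(1/15)))) - 152 = (-21432 + (-3 + (½)*15)) - 152 = (-21432 + (-3 + 15/2)) - 152 = (-21432 + 9/2) - 152 = -42855/2 - 152 = -43159/2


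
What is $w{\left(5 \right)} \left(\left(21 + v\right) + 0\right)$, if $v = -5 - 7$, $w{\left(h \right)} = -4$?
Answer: $-36$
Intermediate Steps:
$v = -12$
$w{\left(5 \right)} \left(\left(21 + v\right) + 0\right) = - 4 \left(\left(21 - 12\right) + 0\right) = - 4 \left(9 + 0\right) = \left(-4\right) 9 = -36$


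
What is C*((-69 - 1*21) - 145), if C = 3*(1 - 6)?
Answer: 3525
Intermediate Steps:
C = -15 (C = 3*(-5) = -15)
C*((-69 - 1*21) - 145) = -15*((-69 - 1*21) - 145) = -15*((-69 - 21) - 145) = -15*(-90 - 145) = -15*(-235) = 3525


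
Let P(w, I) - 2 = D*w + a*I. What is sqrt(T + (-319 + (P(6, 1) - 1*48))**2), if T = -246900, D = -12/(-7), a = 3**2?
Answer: 10*I*sqrt(62417)/7 ≈ 356.91*I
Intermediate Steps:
a = 9
D = 12/7 (D = -12*(-1/7) = 12/7 ≈ 1.7143)
P(w, I) = 2 + 9*I + 12*w/7 (P(w, I) = 2 + (12*w/7 + 9*I) = 2 + (9*I + 12*w/7) = 2 + 9*I + 12*w/7)
sqrt(T + (-319 + (P(6, 1) - 1*48))**2) = sqrt(-246900 + (-319 + ((2 + 9*1 + (12/7)*6) - 1*48))**2) = sqrt(-246900 + (-319 + ((2 + 9 + 72/7) - 48))**2) = sqrt(-246900 + (-319 + (149/7 - 48))**2) = sqrt(-246900 + (-319 - 187/7)**2) = sqrt(-246900 + (-2420/7)**2) = sqrt(-246900 + 5856400/49) = sqrt(-6241700/49) = 10*I*sqrt(62417)/7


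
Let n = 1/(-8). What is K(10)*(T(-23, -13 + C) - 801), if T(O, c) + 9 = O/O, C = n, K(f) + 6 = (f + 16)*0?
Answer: 4854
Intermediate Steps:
K(f) = -6 (K(f) = -6 + (f + 16)*0 = -6 + (16 + f)*0 = -6 + 0 = -6)
n = -⅛ ≈ -0.12500
C = -⅛ ≈ -0.12500
T(O, c) = -8 (T(O, c) = -9 + O/O = -9 + 1 = -8)
K(10)*(T(-23, -13 + C) - 801) = -6*(-8 - 801) = -6*(-809) = 4854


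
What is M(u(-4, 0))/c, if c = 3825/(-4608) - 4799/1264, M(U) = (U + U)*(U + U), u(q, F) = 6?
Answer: -1941504/62381 ≈ -31.123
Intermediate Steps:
M(U) = 4*U**2 (M(U) = (2*U)*(2*U) = 4*U**2)
c = -187143/40448 (c = 3825*(-1/4608) - 4799*1/1264 = -425/512 - 4799/1264 = -187143/40448 ≈ -4.6268)
M(u(-4, 0))/c = (4*6**2)/(-187143/40448) = (4*36)*(-40448/187143) = 144*(-40448/187143) = -1941504/62381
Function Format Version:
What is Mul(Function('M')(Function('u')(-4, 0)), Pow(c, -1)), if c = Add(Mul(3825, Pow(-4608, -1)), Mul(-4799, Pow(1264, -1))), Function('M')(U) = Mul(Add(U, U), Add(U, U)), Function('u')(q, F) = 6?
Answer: Rational(-1941504, 62381) ≈ -31.123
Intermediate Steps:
Function('M')(U) = Mul(4, Pow(U, 2)) (Function('M')(U) = Mul(Mul(2, U), Mul(2, U)) = Mul(4, Pow(U, 2)))
c = Rational(-187143, 40448) (c = Add(Mul(3825, Rational(-1, 4608)), Mul(-4799, Rational(1, 1264))) = Add(Rational(-425, 512), Rational(-4799, 1264)) = Rational(-187143, 40448) ≈ -4.6268)
Mul(Function('M')(Function('u')(-4, 0)), Pow(c, -1)) = Mul(Mul(4, Pow(6, 2)), Pow(Rational(-187143, 40448), -1)) = Mul(Mul(4, 36), Rational(-40448, 187143)) = Mul(144, Rational(-40448, 187143)) = Rational(-1941504, 62381)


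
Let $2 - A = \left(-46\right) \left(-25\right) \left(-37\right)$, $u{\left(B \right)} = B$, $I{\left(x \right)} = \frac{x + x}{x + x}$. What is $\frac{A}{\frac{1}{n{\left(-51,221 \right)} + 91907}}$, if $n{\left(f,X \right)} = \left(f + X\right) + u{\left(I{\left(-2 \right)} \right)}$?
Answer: $3918103056$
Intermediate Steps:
$I{\left(x \right)} = 1$ ($I{\left(x \right)} = \frac{2 x}{2 x} = 2 x \frac{1}{2 x} = 1$)
$n{\left(f,X \right)} = 1 + X + f$ ($n{\left(f,X \right)} = \left(f + X\right) + 1 = \left(X + f\right) + 1 = 1 + X + f$)
$A = 42552$ ($A = 2 - \left(-46\right) \left(-25\right) \left(-37\right) = 2 - 1150 \left(-37\right) = 2 - -42550 = 2 + 42550 = 42552$)
$\frac{A}{\frac{1}{n{\left(-51,221 \right)} + 91907}} = \frac{42552}{\frac{1}{\left(1 + 221 - 51\right) + 91907}} = \frac{42552}{\frac{1}{171 + 91907}} = \frac{42552}{\frac{1}{92078}} = 42552 \frac{1}{\frac{1}{92078}} = 42552 \cdot 92078 = 3918103056$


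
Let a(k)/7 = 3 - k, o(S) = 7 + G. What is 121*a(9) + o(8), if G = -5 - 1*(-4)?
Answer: -5076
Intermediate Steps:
G = -1 (G = -5 + 4 = -1)
o(S) = 6 (o(S) = 7 - 1 = 6)
a(k) = 21 - 7*k (a(k) = 7*(3 - k) = 21 - 7*k)
121*a(9) + o(8) = 121*(21 - 7*9) + 6 = 121*(21 - 63) + 6 = 121*(-42) + 6 = -5082 + 6 = -5076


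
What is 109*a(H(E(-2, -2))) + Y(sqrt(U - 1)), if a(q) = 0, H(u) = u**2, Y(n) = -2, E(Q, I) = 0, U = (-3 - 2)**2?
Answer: -2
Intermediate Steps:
U = 25 (U = (-5)**2 = 25)
109*a(H(E(-2, -2))) + Y(sqrt(U - 1)) = 109*0 - 2 = 0 - 2 = -2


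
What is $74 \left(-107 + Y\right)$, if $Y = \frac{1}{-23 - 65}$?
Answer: $- \frac{348429}{44} \approx -7918.8$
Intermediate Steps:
$Y = - \frac{1}{88}$ ($Y = \frac{1}{-88} = - \frac{1}{88} \approx -0.011364$)
$74 \left(-107 + Y\right) = 74 \left(-107 - \frac{1}{88}\right) = 74 \left(- \frac{9417}{88}\right) = - \frac{348429}{44}$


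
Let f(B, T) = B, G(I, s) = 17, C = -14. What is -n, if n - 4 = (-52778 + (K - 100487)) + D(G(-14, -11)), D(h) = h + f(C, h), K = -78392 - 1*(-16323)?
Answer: 215327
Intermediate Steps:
K = -62069 (K = -78392 + 16323 = -62069)
D(h) = -14 + h (D(h) = h - 14 = -14 + h)
n = -215327 (n = 4 + ((-52778 + (-62069 - 100487)) + (-14 + 17)) = 4 + ((-52778 - 162556) + 3) = 4 + (-215334 + 3) = 4 - 215331 = -215327)
-n = -1*(-215327) = 215327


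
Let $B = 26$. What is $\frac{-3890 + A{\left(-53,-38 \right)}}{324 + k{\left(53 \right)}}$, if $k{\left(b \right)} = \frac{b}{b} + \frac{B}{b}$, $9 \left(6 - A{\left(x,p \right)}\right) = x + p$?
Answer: $- \frac{1847845}{155259} \approx -11.902$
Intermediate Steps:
$A{\left(x,p \right)} = 6 - \frac{p}{9} - \frac{x}{9}$ ($A{\left(x,p \right)} = 6 - \frac{x + p}{9} = 6 - \frac{p + x}{9} = 6 - \left(\frac{p}{9} + \frac{x}{9}\right) = 6 - \frac{p}{9} - \frac{x}{9}$)
$k{\left(b \right)} = 1 + \frac{26}{b}$ ($k{\left(b \right)} = \frac{b}{b} + \frac{26}{b} = 1 + \frac{26}{b}$)
$\frac{-3890 + A{\left(-53,-38 \right)}}{324 + k{\left(53 \right)}} = \frac{-3890 - - \frac{145}{9}}{324 + \frac{26 + 53}{53}} = \frac{-3890 + \left(6 + \frac{38}{9} + \frac{53}{9}\right)}{324 + \frac{1}{53} \cdot 79} = \frac{-3890 + \frac{145}{9}}{324 + \frac{79}{53}} = - \frac{34865}{9 \cdot \frac{17251}{53}} = \left(- \frac{34865}{9}\right) \frac{53}{17251} = - \frac{1847845}{155259}$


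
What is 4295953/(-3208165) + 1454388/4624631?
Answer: -15201280740323/14836579312115 ≈ -1.0246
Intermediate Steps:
4295953/(-3208165) + 1454388/4624631 = 4295953*(-1/3208165) + 1454388*(1/4624631) = -4295953/3208165 + 1454388/4624631 = -15201280740323/14836579312115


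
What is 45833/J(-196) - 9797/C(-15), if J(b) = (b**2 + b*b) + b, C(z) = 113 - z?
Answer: -186234067/2452352 ≈ -75.941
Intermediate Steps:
J(b) = b + 2*b**2 (J(b) = (b**2 + b**2) + b = 2*b**2 + b = b + 2*b**2)
45833/J(-196) - 9797/C(-15) = 45833/((-196*(1 + 2*(-196)))) - 9797/(113 - 1*(-15)) = 45833/((-196*(1 - 392))) - 9797/(113 + 15) = 45833/((-196*(-391))) - 9797/128 = 45833/76636 - 9797*1/128 = 45833*(1/76636) - 9797/128 = 45833/76636 - 9797/128 = -186234067/2452352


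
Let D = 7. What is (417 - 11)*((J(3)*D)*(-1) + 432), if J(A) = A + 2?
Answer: 161182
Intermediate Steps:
J(A) = 2 + A
(417 - 11)*((J(3)*D)*(-1) + 432) = (417 - 11)*(((2 + 3)*7)*(-1) + 432) = 406*((5*7)*(-1) + 432) = 406*(35*(-1) + 432) = 406*(-35 + 432) = 406*397 = 161182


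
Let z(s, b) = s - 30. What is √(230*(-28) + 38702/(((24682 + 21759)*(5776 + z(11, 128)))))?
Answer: I*√460342892171634150786/267360837 ≈ 80.25*I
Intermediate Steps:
z(s, b) = -30 + s
√(230*(-28) + 38702/(((24682 + 21759)*(5776 + z(11, 128))))) = √(230*(-28) + 38702/(((24682 + 21759)*(5776 + (-30 + 11))))) = √(-6440 + 38702/((46441*(5776 - 19)))) = √(-6440 + 38702/((46441*5757))) = √(-6440 + 38702/267360837) = √(-1721803751578/267360837) = I*√460342892171634150786/267360837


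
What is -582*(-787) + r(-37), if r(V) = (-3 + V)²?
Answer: 459634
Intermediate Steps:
-582*(-787) + r(-37) = -582*(-787) + (-3 - 37)² = 458034 + (-40)² = 458034 + 1600 = 459634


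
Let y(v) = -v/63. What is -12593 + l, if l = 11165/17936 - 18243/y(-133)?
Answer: -380849411/17936 ≈ -21234.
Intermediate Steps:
y(v) = -v/63
l = -154981363/17936 (l = 11165/17936 - 18243/((-1/63*(-133))) = 11165*(1/17936) - 18243/19/9 = 11165/17936 - 18243*9/19 = 11165/17936 - 164187/19 = -154981363/17936 ≈ -8640.8)
-12593 + l = -12593 - 154981363/17936 = -380849411/17936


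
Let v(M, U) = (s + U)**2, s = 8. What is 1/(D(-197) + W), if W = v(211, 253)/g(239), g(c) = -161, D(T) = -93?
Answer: -161/83094 ≈ -0.0019376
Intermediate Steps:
v(M, U) = (8 + U)**2
W = -68121/161 (W = (8 + 253)**2/(-161) = 261**2*(-1/161) = 68121*(-1/161) = -68121/161 ≈ -423.11)
1/(D(-197) + W) = 1/(-93 - 68121/161) = 1/(-83094/161) = -161/83094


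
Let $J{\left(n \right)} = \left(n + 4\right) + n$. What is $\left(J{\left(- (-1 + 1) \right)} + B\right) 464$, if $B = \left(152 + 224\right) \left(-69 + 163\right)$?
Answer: $16401472$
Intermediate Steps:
$J{\left(n \right)} = 4 + 2 n$ ($J{\left(n \right)} = \left(4 + n\right) + n = 4 + 2 n$)
$B = 35344$ ($B = 376 \cdot 94 = 35344$)
$\left(J{\left(- (-1 + 1) \right)} + B\right) 464 = \left(\left(4 + 2 \left(- (-1 + 1)\right)\right) + 35344\right) 464 = \left(\left(4 + 2 \left(\left(-1\right) 0\right)\right) + 35344\right) 464 = \left(\left(4 + 2 \cdot 0\right) + 35344\right) 464 = \left(\left(4 + 0\right) + 35344\right) 464 = \left(4 + 35344\right) 464 = 35348 \cdot 464 = 16401472$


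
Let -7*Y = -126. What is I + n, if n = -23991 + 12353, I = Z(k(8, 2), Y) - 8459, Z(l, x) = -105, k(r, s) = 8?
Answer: -20202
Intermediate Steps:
Y = 18 (Y = -⅐*(-126) = 18)
I = -8564 (I = -105 - 8459 = -8564)
n = -11638
I + n = -8564 - 11638 = -20202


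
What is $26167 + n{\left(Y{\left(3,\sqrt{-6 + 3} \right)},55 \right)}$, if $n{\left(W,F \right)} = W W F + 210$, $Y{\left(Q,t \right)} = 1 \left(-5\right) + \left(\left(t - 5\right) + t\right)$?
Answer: $31217 - 2200 i \sqrt{3} \approx 31217.0 - 3810.5 i$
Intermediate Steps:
$Y{\left(Q,t \right)} = -10 + 2 t$ ($Y{\left(Q,t \right)} = -5 + \left(\left(-5 + t\right) + t\right) = -5 + \left(-5 + 2 t\right) = -10 + 2 t$)
$n{\left(W,F \right)} = 210 + F W^{2}$ ($n{\left(W,F \right)} = W^{2} F + 210 = F W^{2} + 210 = 210 + F W^{2}$)
$26167 + n{\left(Y{\left(3,\sqrt{-6 + 3} \right)},55 \right)} = 26167 + \left(210 + 55 \left(-10 + 2 \sqrt{-6 + 3}\right)^{2}\right) = 26167 + \left(210 + 55 \left(-10 + 2 \sqrt{-3}\right)^{2}\right) = 26167 + \left(210 + 55 \left(-10 + 2 i \sqrt{3}\right)^{2}\right) = 26377 + 55 \left(-10 + 2 i \sqrt{3}\right)^{2}$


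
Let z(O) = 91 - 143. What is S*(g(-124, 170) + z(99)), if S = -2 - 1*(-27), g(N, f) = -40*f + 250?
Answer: -165050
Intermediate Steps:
z(O) = -52
g(N, f) = 250 - 40*f
S = 25 (S = -2 + 27 = 25)
S*(g(-124, 170) + z(99)) = 25*((250 - 40*170) - 52) = 25*((250 - 6800) - 52) = 25*(-6550 - 52) = 25*(-6602) = -165050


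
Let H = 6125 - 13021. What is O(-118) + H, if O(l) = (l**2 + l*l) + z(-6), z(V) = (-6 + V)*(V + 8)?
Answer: 20928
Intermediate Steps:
z(V) = (-6 + V)*(8 + V)
H = -6896
O(l) = -24 + 2*l**2 (O(l) = (l**2 + l*l) + (-48 + (-6)**2 + 2*(-6)) = (l**2 + l**2) + (-48 + 36 - 12) = 2*l**2 - 24 = -24 + 2*l**2)
O(-118) + H = (-24 + 2*(-118)**2) - 6896 = (-24 + 2*13924) - 6896 = (-24 + 27848) - 6896 = 27824 - 6896 = 20928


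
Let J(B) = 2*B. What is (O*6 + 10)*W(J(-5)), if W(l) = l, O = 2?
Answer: -220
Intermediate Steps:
(O*6 + 10)*W(J(-5)) = (2*6 + 10)*(2*(-5)) = (12 + 10)*(-10) = 22*(-10) = -220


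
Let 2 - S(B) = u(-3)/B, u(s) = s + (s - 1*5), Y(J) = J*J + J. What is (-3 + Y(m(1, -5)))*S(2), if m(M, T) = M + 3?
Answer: 255/2 ≈ 127.50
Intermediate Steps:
m(M, T) = 3 + M
Y(J) = J + J**2 (Y(J) = J**2 + J = J + J**2)
u(s) = -5 + 2*s (u(s) = s + (s - 5) = s + (-5 + s) = -5 + 2*s)
S(B) = 2 + 11/B (S(B) = 2 - (-5 + 2*(-3))/B = 2 - (-5 - 6)/B = 2 - (-11)/B = 2 + 11/B)
(-3 + Y(m(1, -5)))*S(2) = (-3 + (3 + 1)*(1 + (3 + 1)))*(2 + 11/2) = (-3 + 4*(1 + 4))*(2 + 11*(1/2)) = (-3 + 4*5)*(2 + 11/2) = (-3 + 20)*(15/2) = 17*(15/2) = 255/2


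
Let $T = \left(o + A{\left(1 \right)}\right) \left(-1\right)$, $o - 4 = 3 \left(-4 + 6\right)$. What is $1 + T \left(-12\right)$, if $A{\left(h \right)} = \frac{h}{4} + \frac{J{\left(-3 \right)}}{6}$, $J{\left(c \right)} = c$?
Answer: $118$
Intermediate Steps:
$o = 10$ ($o = 4 + 3 \left(-4 + 6\right) = 4 + 3 \cdot 2 = 4 + 6 = 10$)
$A{\left(h \right)} = - \frac{1}{2} + \frac{h}{4}$ ($A{\left(h \right)} = \frac{h}{4} - \frac{3}{6} = h \frac{1}{4} - \frac{1}{2} = \frac{h}{4} - \frac{1}{2} = - \frac{1}{2} + \frac{h}{4}$)
$T = - \frac{39}{4}$ ($T = \left(10 + \left(- \frac{1}{2} + \frac{1}{4} \cdot 1\right)\right) \left(-1\right) = \left(10 + \left(- \frac{1}{2} + \frac{1}{4}\right)\right) \left(-1\right) = \left(10 - \frac{1}{4}\right) \left(-1\right) = \frac{39}{4} \left(-1\right) = - \frac{39}{4} \approx -9.75$)
$1 + T \left(-12\right) = 1 - -117 = 1 + 117 = 118$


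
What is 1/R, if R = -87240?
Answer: -1/87240 ≈ -1.1463e-5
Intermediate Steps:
1/R = 1/(-87240) = -1/87240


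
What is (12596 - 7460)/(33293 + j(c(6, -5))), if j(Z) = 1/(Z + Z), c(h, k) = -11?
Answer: 112992/732445 ≈ 0.15427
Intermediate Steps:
j(Z) = 1/(2*Z)
(12596 - 7460)/(33293 + j(c(6, -5))) = (12596 - 7460)/(33293 + (½)/(-11)) = 5136/(33293 + (½)*(-1/11)) = 5136/(33293 - 1/22) = 5136/(732445/22) = 5136*(22/732445) = 112992/732445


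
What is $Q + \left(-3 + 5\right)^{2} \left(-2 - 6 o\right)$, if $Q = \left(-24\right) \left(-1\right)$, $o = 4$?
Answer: $-80$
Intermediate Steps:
$Q = 24$
$Q + \left(-3 + 5\right)^{2} \left(-2 - 6 o\right) = 24 + \left(-3 + 5\right)^{2} \left(-2 - 24\right) = 24 + 2^{2} \left(-2 - 24\right) = 24 + 4 \left(-26\right) = 24 - 104 = -80$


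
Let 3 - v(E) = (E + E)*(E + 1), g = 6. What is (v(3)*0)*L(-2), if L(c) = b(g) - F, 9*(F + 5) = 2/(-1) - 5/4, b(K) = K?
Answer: 0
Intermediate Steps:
v(E) = 3 - 2*E*(1 + E) (v(E) = 3 - (E + E)*(E + 1) = 3 - 2*E*(1 + E))
F = -193/36 (F = -5 + (2/(-1) - 5/4)/9 = -5 + (2*(-1) - 5*¼)/9 = -5 + (-2 - 5/4)/9 = -5 + (⅑)*(-13/4) = -5 - 13/36 = -193/36 ≈ -5.3611)
L(c) = 409/36 (L(c) = 6 - 1*(-193/36) = 6 + 193/36 = 409/36)
(v(3)*0)*L(-2) = ((3 - 2*3 - 2*3²)*0)*(409/36) = ((3 - 6 - 2*9)*0)*(409/36) = ((3 - 6 - 18)*0)*(409/36) = -21*0*(409/36) = 0*(409/36) = 0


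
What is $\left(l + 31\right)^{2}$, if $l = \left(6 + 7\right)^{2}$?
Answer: $40000$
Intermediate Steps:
$l = 169$ ($l = 13^{2} = 169$)
$\left(l + 31\right)^{2} = \left(169 + 31\right)^{2} = 200^{2} = 40000$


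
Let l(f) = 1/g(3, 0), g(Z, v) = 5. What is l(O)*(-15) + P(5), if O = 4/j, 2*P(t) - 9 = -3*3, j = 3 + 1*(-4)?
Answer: -3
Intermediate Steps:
j = -1 (j = 3 - 4 = -1)
P(t) = 0 (P(t) = 9/2 + (-3*3)/2 = 9/2 + (½)*(-9) = 9/2 - 9/2 = 0)
O = -4 (O = 4/(-1) = 4*(-1) = -4)
l(f) = ⅕ (l(f) = 1/5 = ⅕)
l(O)*(-15) + P(5) = (⅕)*(-15) + 0 = -3 + 0 = -3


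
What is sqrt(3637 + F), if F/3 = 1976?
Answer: sqrt(9565) ≈ 97.801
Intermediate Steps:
F = 5928 (F = 3*1976 = 5928)
sqrt(3637 + F) = sqrt(3637 + 5928) = sqrt(9565)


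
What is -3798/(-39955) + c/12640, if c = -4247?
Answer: -24336433/101006240 ≈ -0.24094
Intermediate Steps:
-3798/(-39955) + c/12640 = -3798/(-39955) - 4247/12640 = -3798*(-1/39955) - 4247*1/12640 = 3798/39955 - 4247/12640 = -24336433/101006240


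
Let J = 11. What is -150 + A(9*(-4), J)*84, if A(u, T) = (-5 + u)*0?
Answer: -150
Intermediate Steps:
A(u, T) = 0
-150 + A(9*(-4), J)*84 = -150 + 0*84 = -150 + 0 = -150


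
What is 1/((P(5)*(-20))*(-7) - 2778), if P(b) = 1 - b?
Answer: -1/3338 ≈ -0.00029958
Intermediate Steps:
1/((P(5)*(-20))*(-7) - 2778) = 1/(((1 - 1*5)*(-20))*(-7) - 2778) = 1/(((1 - 5)*(-20))*(-7) - 2778) = 1/(-4*(-20)*(-7) - 2778) = 1/(80*(-7) - 2778) = 1/(-560 - 2778) = 1/(-3338) = -1/3338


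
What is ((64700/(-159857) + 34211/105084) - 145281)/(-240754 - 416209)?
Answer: 2440491567376601/11035935791835444 ≈ 0.22114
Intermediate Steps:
((64700/(-159857) + 34211/105084) - 145281)/(-240754 - 416209) = ((64700*(-1/159857) + 34211*(1/105084)) - 145281)/(-656963) = ((-64700/159857 + 34211/105084) - 145281)*(-1/656963) = (-1330066973/16798412988 - 145281)*(-1/656963) = -2440491567376601/16798412988*(-1/656963) = 2440491567376601/11035935791835444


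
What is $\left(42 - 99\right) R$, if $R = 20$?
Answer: $-1140$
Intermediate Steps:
$\left(42 - 99\right) R = \left(42 - 99\right) 20 = \left(-57\right) 20 = -1140$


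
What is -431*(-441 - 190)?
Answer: 271961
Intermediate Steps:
-431*(-441 - 190) = -431*(-631) = 271961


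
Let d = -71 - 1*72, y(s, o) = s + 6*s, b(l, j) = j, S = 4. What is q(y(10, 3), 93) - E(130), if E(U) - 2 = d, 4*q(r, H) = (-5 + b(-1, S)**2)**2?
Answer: 685/4 ≈ 171.25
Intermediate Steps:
y(s, o) = 7*s
d = -143 (d = -71 - 72 = -143)
q(r, H) = 121/4 (q(r, H) = (-5 + 4**2)**2/4 = (-5 + 16)**2/4 = (1/4)*11**2 = (1/4)*121 = 121/4)
E(U) = -141 (E(U) = 2 - 143 = -141)
q(y(10, 3), 93) - E(130) = 121/4 - 1*(-141) = 121/4 + 141 = 685/4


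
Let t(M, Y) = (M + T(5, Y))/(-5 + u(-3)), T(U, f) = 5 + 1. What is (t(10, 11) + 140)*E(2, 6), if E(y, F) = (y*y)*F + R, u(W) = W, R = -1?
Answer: 3174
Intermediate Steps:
E(y, F) = -1 + F*y² (E(y, F) = (y*y)*F - 1 = y²*F - 1 = F*y² - 1 = -1 + F*y²)
T(U, f) = 6
t(M, Y) = -¾ - M/8 (t(M, Y) = (M + 6)/(-5 - 3) = (6 + M)/(-8) = (6 + M)*(-⅛) = -¾ - M/8)
(t(10, 11) + 140)*E(2, 6) = ((-¾ - ⅛*10) + 140)*(-1 + 6*2²) = ((-¾ - 5/4) + 140)*(-1 + 6*4) = (-2 + 140)*(-1 + 24) = 138*23 = 3174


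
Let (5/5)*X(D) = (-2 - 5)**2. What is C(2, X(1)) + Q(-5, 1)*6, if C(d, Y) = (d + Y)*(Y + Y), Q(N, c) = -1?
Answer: 4992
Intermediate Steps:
X(D) = 49 (X(D) = (-2 - 5)**2 = (-7)**2 = 49)
C(d, Y) = 2*Y*(Y + d) (C(d, Y) = (Y + d)*(2*Y) = 2*Y*(Y + d))
C(2, X(1)) + Q(-5, 1)*6 = 2*49*(49 + 2) - 1*6 = 2*49*51 - 6 = 4998 - 6 = 4992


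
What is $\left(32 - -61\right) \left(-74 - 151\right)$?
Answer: $-20925$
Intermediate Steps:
$\left(32 - -61\right) \left(-74 - 151\right) = \left(32 + 61\right) \left(-225\right) = 93 \left(-225\right) = -20925$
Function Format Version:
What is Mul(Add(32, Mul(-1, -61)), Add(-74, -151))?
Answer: -20925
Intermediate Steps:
Mul(Add(32, Mul(-1, -61)), Add(-74, -151)) = Mul(Add(32, 61), -225) = Mul(93, -225) = -20925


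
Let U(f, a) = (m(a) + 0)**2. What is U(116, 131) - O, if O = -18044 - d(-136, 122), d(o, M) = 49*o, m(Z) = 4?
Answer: 11396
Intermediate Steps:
O = -11380 (O = -18044 - 49*(-136) = -18044 - 1*(-6664) = -18044 + 6664 = -11380)
U(f, a) = 16 (U(f, a) = (4 + 0)**2 = 4**2 = 16)
U(116, 131) - O = 16 - 1*(-11380) = 16 + 11380 = 11396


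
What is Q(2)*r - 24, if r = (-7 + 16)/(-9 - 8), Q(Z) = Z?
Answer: -426/17 ≈ -25.059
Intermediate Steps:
r = -9/17 (r = 9/(-17) = 9*(-1/17) = -9/17 ≈ -0.52941)
Q(2)*r - 24 = 2*(-9/17) - 24 = -18/17 - 24 = -426/17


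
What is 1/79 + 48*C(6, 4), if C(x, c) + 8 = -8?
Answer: -60671/79 ≈ -767.99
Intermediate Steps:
C(x, c) = -16 (C(x, c) = -8 - 8 = -16)
1/79 + 48*C(6, 4) = 1/79 + 48*(-16) = 1/79 - 768 = -60671/79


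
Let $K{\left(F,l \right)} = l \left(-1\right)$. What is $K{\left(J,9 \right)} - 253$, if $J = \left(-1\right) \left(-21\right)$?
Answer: $-262$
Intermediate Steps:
$J = 21$
$K{\left(F,l \right)} = - l$
$K{\left(J,9 \right)} - 253 = \left(-1\right) 9 - 253 = -9 - 253 = -262$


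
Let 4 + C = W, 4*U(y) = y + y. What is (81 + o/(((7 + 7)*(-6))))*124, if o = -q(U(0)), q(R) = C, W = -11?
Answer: 70153/7 ≈ 10022.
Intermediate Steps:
U(y) = y/2 (U(y) = (y + y)/4 = (2*y)/4 = y/2)
C = -15 (C = -4 - 11 = -15)
q(R) = -15
o = 15 (o = -1*(-15) = 15)
(81 + o/(((7 + 7)*(-6))))*124 = (81 + 15/(((7 + 7)*(-6))))*124 = (81 + 15/((14*(-6))))*124 = (81 + 15/(-84))*124 = (81 + 15*(-1/84))*124 = (81 - 5/28)*124 = (2263/28)*124 = 70153/7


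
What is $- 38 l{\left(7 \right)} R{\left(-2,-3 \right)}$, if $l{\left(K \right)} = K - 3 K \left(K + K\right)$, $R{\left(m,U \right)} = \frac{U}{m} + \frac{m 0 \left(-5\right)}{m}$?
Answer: $16359$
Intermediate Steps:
$R{\left(m,U \right)} = \frac{U}{m}$ ($R{\left(m,U \right)} = \frac{U}{m} + \frac{0 \left(-5\right)}{m} = \frac{U}{m} + \frac{0}{m} = \frac{U}{m} + 0 = \frac{U}{m}$)
$l{\left(K \right)} = K - 6 K^{2}$ ($l{\left(K \right)} = K - 3 K 2 K = K - 3 \cdot 2 K^{2} = K - 6 K^{2}$)
$- 38 l{\left(7 \right)} R{\left(-2,-3 \right)} = - 38 \cdot 7 \left(1 - 42\right) \left(- \frac{3}{-2}\right) = - 38 \cdot 7 \left(1 - 42\right) \left(\left(-3\right) \left(- \frac{1}{2}\right)\right) = - 38 \cdot 7 \left(-41\right) \frac{3}{2} = \left(-38\right) \left(-287\right) \frac{3}{2} = 10906 \cdot \frac{3}{2} = 16359$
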